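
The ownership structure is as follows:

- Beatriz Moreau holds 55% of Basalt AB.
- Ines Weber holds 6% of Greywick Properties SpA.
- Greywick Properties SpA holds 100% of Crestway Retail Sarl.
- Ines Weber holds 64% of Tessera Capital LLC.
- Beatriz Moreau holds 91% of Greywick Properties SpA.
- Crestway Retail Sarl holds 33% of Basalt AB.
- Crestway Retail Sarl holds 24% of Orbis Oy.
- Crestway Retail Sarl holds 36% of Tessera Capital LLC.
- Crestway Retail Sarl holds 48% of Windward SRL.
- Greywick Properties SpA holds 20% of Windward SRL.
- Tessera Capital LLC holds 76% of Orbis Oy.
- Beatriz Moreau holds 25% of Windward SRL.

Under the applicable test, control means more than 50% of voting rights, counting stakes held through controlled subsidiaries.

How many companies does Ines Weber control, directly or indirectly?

2

Ines holds 64% of Tessera, so Ines controls Tessera.
Tessera holds 76% of Orbis, so Ines controls Orbis.
No other company's threshold is met.
Ines controls 2 companies.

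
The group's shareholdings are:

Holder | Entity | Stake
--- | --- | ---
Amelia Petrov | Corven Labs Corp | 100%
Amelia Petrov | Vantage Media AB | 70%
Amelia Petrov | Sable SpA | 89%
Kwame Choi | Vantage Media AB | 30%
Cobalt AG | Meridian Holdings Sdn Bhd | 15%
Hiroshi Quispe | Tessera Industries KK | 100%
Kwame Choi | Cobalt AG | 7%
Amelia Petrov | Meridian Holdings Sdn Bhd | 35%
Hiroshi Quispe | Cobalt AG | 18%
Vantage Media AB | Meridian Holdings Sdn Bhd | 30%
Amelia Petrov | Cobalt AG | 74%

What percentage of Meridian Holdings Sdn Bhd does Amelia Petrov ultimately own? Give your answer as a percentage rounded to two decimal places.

67.10%

Amelia reaches Meridian along 3 paths.
Direct stake: 35% = 35%.
Via Vantage: 70% × 30% = 21%.
Via Cobalt: 74% × 15% = 11.1%.
Total: 35% + 21% + 11.1% = 67.1%.
Rounded: 67.10%.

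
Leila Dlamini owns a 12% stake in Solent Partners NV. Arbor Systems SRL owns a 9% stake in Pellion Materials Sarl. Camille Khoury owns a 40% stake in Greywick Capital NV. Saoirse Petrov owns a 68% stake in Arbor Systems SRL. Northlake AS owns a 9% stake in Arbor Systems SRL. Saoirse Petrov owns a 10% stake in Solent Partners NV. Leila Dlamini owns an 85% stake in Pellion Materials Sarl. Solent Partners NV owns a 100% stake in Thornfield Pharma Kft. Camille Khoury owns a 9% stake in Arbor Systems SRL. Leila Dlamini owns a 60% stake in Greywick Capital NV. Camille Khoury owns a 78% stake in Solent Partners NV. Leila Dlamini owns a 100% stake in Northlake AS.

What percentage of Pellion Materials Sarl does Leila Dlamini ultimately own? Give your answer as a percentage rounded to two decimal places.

Leila reaches Pellion along 2 paths.
Direct stake: 85% = 85%.
Via Northlake → Arbor: 100% × 9% × 9% = 0.81%.
Total: 85% + 0.81% = 85.81%.

85.81%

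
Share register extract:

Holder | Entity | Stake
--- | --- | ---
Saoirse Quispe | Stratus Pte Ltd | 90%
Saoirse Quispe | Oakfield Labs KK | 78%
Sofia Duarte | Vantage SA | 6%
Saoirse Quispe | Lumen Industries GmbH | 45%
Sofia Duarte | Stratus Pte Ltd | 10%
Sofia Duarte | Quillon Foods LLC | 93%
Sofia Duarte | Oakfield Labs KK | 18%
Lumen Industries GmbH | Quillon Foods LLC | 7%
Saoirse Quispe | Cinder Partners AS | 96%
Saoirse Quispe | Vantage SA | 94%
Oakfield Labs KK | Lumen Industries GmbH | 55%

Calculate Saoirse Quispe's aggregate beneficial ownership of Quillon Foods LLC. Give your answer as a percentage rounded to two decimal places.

6.15%

Saoirse reaches Quillon along 2 paths.
Via Oakfield → Lumen: 78% × 55% × 7% = 3.003%.
Via Lumen: 45% × 7% = 3.15%.
Total: 3.003% + 3.15% = 6.153%.
Rounded: 6.15%.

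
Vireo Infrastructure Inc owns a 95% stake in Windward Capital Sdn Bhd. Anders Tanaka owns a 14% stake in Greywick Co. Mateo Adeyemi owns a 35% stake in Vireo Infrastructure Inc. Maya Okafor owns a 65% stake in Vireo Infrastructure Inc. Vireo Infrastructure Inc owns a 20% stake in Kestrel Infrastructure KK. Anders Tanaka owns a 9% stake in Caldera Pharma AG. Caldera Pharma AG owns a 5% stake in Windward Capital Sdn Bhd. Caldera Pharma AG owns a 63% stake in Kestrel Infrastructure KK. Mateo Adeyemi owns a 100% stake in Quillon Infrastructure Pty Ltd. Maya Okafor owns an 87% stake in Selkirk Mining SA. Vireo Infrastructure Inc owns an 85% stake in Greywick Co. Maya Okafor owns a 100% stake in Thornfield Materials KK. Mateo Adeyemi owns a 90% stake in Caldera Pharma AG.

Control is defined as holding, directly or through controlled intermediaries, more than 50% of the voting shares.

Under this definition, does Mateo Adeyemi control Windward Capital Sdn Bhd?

Mateo holds 90% of Caldera, so Mateo controls Caldera.
Caldera holds 63% of Kestrel, so Mateo controls Kestrel.
Mateo holds 100% of Quillon, so Mateo controls Quillon.
In Windward, Mateo's side holds only 5%, not > 50%.
So Mateo does not control Windward.

No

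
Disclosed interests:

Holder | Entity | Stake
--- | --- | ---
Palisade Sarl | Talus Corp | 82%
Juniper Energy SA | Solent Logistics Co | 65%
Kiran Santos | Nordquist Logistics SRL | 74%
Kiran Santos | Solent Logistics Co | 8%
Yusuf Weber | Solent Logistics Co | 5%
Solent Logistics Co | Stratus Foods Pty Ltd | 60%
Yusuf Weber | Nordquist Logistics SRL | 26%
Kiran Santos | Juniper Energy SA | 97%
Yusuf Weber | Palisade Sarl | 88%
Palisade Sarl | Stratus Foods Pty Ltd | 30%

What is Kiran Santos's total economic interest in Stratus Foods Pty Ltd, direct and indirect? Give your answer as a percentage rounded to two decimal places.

42.63%

Kiran reaches Stratus along 2 paths.
Via Juniper → Solent: 97% × 65% × 60% = 37.83%.
Via Solent: 8% × 60% = 4.8%.
Total: 37.83% + 4.8% = 42.63%.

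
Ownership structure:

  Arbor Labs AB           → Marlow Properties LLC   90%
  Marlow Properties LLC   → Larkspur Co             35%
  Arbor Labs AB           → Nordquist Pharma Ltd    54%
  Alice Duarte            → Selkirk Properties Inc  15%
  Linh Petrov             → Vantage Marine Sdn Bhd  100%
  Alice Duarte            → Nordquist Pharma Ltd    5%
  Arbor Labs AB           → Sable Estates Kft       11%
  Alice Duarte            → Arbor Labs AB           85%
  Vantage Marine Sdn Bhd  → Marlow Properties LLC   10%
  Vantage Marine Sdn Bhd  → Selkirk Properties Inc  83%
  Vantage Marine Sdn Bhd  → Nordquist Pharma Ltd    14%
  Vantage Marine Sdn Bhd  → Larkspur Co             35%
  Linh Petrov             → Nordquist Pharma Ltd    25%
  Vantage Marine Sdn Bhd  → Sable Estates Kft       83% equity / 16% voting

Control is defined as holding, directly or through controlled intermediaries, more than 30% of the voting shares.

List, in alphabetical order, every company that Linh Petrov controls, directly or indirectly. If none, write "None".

Linh holds 100% of Vantage, so Linh controls Vantage.
Vantage and Linh together hold 14% + 25% = 39% of Nordquist, so Linh controls Nordquist.
Vantage holds 35% of Larkspur, so Linh controls Larkspur.
Vantage holds 83% of Selkirk, so Linh controls Selkirk.
No other company's threshold is met.

Larkspur Co, Nordquist Pharma Ltd, Selkirk Properties Inc, Vantage Marine Sdn Bhd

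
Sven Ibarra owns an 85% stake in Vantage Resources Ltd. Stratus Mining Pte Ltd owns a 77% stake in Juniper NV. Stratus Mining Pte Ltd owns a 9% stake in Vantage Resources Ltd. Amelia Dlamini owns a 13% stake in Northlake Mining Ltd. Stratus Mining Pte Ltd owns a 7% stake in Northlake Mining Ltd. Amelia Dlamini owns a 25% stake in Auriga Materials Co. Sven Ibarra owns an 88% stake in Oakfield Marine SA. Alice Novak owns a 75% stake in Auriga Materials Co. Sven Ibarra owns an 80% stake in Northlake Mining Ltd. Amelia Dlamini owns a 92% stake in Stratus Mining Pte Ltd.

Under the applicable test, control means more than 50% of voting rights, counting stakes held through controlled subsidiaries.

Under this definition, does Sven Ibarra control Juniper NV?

No

Sven holds 88% of Oakfield, so Sven controls Oakfield.
Sven holds 80% of Northlake, so Sven controls Northlake.
Sven holds 85% of Vantage, so Sven controls Vantage.
Neither Sven nor any entity Sven controls holds any voting interest in Juniper.
So Sven does not control Juniper.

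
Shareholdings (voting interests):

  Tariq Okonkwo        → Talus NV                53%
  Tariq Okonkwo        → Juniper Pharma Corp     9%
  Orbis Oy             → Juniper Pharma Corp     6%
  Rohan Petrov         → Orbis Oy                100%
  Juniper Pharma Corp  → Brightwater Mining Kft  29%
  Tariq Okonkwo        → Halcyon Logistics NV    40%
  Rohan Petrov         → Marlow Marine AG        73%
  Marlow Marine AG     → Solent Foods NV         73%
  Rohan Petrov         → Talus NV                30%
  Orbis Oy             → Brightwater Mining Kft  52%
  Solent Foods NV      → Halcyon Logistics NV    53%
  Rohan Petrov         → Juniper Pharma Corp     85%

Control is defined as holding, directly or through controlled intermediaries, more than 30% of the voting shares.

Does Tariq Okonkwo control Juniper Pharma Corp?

Tariq holds 53% of Talus, so Tariq controls Talus.
Tariq holds 40% of Halcyon, so Tariq controls Halcyon.
In Juniper, Tariq's side holds only 9%, not > 30%.
So Tariq does not control Juniper.

No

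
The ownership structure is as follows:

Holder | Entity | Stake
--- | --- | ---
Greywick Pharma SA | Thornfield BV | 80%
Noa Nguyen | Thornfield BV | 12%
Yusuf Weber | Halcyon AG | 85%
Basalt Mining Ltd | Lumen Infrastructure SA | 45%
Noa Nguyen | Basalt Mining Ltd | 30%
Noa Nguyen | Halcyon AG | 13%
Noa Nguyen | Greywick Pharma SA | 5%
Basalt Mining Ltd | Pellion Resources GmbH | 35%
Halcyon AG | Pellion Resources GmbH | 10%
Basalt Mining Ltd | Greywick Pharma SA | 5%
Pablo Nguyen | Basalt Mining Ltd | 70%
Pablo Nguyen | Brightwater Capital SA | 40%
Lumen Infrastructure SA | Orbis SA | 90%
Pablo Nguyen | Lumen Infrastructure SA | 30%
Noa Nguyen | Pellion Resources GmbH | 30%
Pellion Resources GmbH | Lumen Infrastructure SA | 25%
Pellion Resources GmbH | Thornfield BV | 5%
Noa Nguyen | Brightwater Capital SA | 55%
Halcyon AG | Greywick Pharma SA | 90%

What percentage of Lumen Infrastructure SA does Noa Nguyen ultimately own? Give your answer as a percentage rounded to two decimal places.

Noa reaches Lumen along 4 paths.
Via Basalt: 30% × 45% = 13.5%.
Via Basalt → Pellion: 30% × 35% × 25% = 2.625%.
Via Pellion: 30% × 25% = 7.5%.
Via Halcyon → Pellion: 13% × 10% × 25% = 0.325%.
Total: 13.5% + 2.625% + 7.5% + 0.325% = 23.95%.

23.95%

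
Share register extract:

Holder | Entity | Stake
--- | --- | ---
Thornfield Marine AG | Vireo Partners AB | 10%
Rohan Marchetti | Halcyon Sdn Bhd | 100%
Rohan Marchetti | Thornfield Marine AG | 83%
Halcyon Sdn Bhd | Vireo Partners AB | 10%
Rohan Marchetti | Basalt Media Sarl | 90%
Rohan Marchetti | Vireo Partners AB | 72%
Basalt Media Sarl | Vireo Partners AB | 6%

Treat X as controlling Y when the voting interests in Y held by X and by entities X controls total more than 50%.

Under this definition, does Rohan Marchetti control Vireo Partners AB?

Rohan holds 100% of Halcyon, so Rohan controls Halcyon.
Rohan holds 83% of Thornfield, so Rohan controls Thornfield.
Rohan holds 90% of Basalt, so Rohan controls Basalt.
Halcyon and Thornfield and Rohan and Basalt together hold 10% + 10% + 72% + 6% = 98% of Vireo, so Rohan controls Vireo.

Yes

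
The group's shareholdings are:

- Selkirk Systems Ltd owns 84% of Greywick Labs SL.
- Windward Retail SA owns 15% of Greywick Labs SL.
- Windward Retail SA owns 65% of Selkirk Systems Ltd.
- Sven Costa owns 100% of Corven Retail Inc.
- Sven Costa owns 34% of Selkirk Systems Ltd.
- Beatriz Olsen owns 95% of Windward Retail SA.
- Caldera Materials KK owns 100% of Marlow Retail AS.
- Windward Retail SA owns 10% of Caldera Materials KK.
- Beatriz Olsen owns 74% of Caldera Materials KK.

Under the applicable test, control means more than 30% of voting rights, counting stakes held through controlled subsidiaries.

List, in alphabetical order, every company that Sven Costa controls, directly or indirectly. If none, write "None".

Corven Retail Inc, Greywick Labs SL, Selkirk Systems Ltd

Sven holds 34% of Selkirk, so Sven controls Selkirk.
Sven holds 100% of Corven, so Sven controls Corven.
Selkirk holds 84% of Greywick, so Sven controls Greywick.
No other company's threshold is met.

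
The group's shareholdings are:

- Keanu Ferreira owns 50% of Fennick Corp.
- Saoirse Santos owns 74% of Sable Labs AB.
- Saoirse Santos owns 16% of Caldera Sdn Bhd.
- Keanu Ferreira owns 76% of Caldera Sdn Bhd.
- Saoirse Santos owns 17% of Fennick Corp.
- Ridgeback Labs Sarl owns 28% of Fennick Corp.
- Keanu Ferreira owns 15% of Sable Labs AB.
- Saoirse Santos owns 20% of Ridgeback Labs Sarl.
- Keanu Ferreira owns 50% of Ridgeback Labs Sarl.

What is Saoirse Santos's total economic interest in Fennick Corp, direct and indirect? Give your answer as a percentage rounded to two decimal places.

22.60%

Saoirse reaches Fennick along 2 paths.
Via Ridgeback: 20% × 28% = 5.6%.
Direct stake: 17% = 17%.
Total: 5.6% + 17% = 22.6%.
Rounded: 22.60%.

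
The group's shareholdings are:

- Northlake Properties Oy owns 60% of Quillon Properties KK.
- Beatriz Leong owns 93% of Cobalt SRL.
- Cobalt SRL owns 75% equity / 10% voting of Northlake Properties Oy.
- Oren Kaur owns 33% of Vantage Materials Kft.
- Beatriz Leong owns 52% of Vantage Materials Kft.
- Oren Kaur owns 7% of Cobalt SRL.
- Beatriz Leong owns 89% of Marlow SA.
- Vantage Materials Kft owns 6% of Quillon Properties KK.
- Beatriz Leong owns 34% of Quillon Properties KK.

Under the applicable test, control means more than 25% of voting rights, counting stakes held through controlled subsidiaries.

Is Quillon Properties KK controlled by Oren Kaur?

Oren holds 33% of Vantage, so Oren controls Vantage.
In Quillon, Oren's side holds only 6%, not > 25%.
So Oren does not control Quillon.

No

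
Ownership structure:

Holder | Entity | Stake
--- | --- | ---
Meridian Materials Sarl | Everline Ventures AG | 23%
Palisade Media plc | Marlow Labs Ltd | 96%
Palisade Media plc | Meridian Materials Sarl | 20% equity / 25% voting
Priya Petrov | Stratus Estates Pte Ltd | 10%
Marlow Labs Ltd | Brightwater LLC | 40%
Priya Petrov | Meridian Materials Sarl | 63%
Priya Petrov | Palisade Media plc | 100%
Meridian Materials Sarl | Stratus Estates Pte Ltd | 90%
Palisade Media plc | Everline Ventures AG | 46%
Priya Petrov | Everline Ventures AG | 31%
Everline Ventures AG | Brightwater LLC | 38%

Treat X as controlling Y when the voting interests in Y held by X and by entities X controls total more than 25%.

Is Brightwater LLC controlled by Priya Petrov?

Yes

Priya holds 100% of Palisade, so Priya controls Palisade.
Palisade holds 96% of Marlow, so Priya controls Marlow.
Palisade and Priya together hold 25% + 63% = 88% of Meridian, so Priya controls Meridian.
Priya and Palisade and Meridian together hold 31% + 46% + 23% = 100% of Everline, so Priya controls Everline.
Everline and Marlow together hold 38% + 40% = 78% of Brightwater, so Priya controls Brightwater.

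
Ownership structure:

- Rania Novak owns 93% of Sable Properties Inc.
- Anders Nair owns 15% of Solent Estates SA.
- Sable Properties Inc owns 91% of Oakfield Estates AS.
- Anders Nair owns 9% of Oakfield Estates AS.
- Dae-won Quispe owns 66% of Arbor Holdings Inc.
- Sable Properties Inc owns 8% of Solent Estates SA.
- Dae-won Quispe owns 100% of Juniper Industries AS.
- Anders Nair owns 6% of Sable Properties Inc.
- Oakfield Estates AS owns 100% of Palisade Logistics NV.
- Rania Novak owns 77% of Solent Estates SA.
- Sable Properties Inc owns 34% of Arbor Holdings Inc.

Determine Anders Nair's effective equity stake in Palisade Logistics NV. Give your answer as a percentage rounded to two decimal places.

Anders reaches Palisade along 2 paths.
Via Oakfield: 9% × 100% = 9%.
Via Sable → Oakfield: 6% × 91% × 100% = 5.46%.
Total: 9% + 5.46% = 14.46%.

14.46%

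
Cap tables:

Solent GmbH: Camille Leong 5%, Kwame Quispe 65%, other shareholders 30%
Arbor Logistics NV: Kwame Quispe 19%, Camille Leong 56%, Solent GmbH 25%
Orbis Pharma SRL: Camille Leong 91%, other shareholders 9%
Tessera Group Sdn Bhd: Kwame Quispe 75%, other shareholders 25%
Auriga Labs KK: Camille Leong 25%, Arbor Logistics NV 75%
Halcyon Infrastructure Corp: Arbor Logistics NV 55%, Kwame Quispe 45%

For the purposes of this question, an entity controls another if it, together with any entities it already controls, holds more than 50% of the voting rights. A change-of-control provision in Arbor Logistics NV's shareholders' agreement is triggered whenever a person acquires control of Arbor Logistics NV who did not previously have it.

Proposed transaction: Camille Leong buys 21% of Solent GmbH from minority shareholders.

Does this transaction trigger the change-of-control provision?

No

The purchase changes only Camille's holdings, so Camille is the only person who could newly come to control Arbor.
Camille holds 56% of Arbor, so Camille controls Arbor.
So Camille already controls Arbor before the transaction.
After the purchase, Camille's direct stake in Solent rises to 5% + 21% = 26%.
Camille controlled Arbor already, so this is not a new person acquiring control; every other person's position is unchanged or reduced.
No new person acquires control, so the clause is not triggered.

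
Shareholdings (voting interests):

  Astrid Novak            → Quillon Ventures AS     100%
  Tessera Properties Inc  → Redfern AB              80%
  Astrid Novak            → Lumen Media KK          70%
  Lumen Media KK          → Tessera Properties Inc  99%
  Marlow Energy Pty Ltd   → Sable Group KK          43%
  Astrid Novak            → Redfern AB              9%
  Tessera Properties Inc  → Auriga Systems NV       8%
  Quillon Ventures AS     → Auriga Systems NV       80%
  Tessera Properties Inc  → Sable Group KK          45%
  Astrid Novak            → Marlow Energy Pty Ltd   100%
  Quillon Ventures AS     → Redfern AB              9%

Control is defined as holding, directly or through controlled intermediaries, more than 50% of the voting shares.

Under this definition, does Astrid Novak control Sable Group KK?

Astrid holds 100% of Marlow, so Astrid controls Marlow.
Astrid holds 70% of Lumen, so Astrid controls Lumen.
Lumen holds 99% of Tessera, so Astrid controls Tessera.
Tessera and Marlow together hold 45% + 43% = 88% of Sable, so Astrid controls Sable.

Yes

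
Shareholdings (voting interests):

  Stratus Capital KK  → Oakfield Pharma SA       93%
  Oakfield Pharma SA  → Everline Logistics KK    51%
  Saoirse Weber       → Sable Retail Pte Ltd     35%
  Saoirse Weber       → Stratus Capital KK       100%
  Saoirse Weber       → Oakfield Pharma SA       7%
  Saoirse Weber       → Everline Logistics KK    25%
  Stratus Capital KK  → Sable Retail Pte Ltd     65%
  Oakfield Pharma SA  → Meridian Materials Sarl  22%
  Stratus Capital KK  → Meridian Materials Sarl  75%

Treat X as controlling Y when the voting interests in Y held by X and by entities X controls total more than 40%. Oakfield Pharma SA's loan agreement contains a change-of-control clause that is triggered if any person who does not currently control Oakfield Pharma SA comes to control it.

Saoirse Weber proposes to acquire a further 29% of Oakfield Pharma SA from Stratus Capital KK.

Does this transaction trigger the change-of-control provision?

No

The purchase adds only to Saoirse's holdings (Stratus's stake shrinks), so Saoirse is the only person who could newly come to control Oakfield.
Saoirse holds 100% of Stratus, so Saoirse controls Stratus.
Stratus and Saoirse together hold 93% + 7% = 100% of Oakfield, so Saoirse controls Oakfield.
So Saoirse already controls Oakfield before the transaction.
After the purchase, Saoirse's direct stake in Oakfield rises to 7% + 29% = 36%, and Stratus's stake falls to 64%.
Saoirse controlled Oakfield already, so this is not a new person acquiring control; every other person's position is unchanged or reduced.
No new person acquires control, so the clause is not triggered.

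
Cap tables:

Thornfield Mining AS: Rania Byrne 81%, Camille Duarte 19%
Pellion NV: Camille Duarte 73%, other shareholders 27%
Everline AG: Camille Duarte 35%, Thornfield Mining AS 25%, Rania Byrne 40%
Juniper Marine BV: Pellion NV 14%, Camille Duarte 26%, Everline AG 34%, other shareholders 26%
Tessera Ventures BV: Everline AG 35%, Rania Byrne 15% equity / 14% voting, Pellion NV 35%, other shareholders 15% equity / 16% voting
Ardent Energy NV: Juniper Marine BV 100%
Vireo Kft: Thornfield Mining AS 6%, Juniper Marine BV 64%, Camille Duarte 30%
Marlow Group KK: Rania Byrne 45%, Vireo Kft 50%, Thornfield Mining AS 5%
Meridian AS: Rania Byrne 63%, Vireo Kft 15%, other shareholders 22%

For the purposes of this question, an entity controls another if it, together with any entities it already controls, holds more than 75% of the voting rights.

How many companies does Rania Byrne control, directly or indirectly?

Rania holds 81% of Thornfield, so Rania controls Thornfield.
No other company's threshold is met.
Rania controls 1 company.

1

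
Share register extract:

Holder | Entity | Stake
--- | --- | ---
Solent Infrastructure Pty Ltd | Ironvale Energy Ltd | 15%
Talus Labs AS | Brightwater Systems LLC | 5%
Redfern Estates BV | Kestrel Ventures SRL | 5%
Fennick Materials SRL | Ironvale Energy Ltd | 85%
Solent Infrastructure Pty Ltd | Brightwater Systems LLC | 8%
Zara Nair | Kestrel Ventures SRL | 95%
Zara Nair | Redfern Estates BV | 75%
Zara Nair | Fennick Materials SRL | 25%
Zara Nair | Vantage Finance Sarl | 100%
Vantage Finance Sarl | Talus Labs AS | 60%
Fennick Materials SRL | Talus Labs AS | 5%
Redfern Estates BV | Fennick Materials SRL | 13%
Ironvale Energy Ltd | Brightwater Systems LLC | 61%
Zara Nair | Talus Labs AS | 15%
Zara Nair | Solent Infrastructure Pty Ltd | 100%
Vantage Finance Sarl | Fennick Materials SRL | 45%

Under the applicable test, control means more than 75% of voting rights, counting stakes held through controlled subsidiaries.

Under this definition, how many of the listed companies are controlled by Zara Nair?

3

Zara holds 100% of Vantage, so Zara controls Vantage.
Zara holds 100% of Solent, so Zara controls Solent.
Zara holds 95% of Kestrel, so Zara controls Kestrel.
No other company's threshold is met.
Zara controls 3 companies.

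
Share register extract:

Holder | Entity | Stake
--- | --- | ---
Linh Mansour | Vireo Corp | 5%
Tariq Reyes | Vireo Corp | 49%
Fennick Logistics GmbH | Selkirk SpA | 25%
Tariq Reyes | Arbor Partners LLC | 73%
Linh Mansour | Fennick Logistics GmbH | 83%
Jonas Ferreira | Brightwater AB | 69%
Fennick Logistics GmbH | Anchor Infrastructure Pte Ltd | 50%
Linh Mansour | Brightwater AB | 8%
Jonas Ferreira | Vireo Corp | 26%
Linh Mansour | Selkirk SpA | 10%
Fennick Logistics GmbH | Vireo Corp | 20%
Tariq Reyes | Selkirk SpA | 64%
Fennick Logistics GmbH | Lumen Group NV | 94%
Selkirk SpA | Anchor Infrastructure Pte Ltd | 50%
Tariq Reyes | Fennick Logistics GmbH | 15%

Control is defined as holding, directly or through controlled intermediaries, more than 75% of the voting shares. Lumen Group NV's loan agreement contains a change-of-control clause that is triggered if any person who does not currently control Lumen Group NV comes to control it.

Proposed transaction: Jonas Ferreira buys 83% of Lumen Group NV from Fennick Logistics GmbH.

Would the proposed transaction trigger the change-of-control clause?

The purchase adds only to Jonas's holdings (Fennick's stake shrinks), so Jonas is the only person who could newly come to control Lumen.
Jonas's largest direct stake is 69% in Brightwater, which does not meet the threshold, so Jonas controls no company.
Neither Jonas nor any entity Jonas controls holds any voting interest in Lumen.
So before the transaction, Jonas does not control Lumen.
After the purchase, Jonas holds 83% of Lumen directly, and Fennick's stake falls to 11%.
Jonas holds 83% of Lumen, so Jonas controls Lumen.
Jonas did not control Lumen before and does after, so the clause is triggered.

Yes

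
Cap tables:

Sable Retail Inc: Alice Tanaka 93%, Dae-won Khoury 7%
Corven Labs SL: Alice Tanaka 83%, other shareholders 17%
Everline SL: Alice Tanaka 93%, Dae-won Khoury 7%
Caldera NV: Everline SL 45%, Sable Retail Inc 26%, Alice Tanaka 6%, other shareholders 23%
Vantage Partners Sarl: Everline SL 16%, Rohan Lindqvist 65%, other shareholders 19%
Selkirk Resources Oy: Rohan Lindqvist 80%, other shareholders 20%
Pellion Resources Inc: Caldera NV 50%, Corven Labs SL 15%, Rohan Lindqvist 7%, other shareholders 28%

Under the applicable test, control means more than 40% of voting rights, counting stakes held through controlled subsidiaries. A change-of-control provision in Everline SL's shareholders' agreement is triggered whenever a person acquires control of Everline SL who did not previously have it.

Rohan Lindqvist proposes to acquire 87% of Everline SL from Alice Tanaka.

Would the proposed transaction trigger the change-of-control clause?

The purchase adds only to Rohan's holdings (Alice's stake shrinks), so Rohan is the only person who could newly come to control Everline.
Rohan holds 65% of Vantage, so Rohan controls Vantage.
Rohan holds 80% of Selkirk, so Rohan controls Selkirk.
Neither Rohan nor any entity Rohan controls holds any voting interest in Everline.
So before the transaction, Rohan does not control Everline.
After the purchase, Rohan holds 87% of Everline directly, and Alice's stake falls to 6%.
Rohan holds 87% of Everline, so Rohan controls Everline.
Rohan did not control Everline before and does after, so the clause is triggered.

Yes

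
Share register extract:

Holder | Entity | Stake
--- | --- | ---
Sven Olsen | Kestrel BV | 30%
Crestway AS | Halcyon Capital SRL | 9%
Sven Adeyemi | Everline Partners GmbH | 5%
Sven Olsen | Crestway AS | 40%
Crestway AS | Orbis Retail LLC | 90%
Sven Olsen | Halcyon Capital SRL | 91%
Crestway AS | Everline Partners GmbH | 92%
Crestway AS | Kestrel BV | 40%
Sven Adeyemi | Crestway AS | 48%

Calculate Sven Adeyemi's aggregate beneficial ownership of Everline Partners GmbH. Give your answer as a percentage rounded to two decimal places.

Sven Adeyemi reaches Everline along 2 paths.
Via Crestway: 48% × 92% = 44.16%.
Direct stake: 5% = 5%.
Total: 44.16% + 5% = 49.16%.

49.16%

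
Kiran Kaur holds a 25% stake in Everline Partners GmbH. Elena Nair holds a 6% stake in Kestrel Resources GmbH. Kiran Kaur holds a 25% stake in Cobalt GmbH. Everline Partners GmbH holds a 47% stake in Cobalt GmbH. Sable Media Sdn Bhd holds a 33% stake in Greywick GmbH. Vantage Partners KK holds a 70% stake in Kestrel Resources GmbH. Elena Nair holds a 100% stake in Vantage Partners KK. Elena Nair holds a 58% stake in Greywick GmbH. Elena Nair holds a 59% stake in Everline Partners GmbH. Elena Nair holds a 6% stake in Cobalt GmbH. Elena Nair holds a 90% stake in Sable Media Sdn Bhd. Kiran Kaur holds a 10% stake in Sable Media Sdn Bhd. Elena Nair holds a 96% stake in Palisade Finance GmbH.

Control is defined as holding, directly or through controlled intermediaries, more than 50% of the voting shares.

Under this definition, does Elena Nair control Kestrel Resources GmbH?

Elena holds 100% of Vantage, so Elena controls Vantage.
Elena and Vantage together hold 6% + 70% = 76% of Kestrel, so Elena controls Kestrel.

Yes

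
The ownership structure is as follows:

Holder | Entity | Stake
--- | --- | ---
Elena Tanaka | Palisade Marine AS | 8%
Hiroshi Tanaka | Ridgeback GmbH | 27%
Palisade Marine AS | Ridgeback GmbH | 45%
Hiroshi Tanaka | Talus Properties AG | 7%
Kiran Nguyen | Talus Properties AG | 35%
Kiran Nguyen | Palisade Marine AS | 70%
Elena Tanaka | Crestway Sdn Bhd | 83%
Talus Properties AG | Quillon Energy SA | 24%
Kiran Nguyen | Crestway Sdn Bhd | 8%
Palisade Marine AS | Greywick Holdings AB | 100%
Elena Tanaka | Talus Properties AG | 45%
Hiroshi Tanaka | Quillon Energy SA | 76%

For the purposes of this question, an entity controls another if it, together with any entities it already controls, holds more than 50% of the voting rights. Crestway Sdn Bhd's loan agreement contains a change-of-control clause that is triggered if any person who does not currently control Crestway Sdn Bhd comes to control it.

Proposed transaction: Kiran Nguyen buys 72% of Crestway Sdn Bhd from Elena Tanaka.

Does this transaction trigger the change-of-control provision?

Yes

The purchase adds only to Kiran's holdings (Elena's stake shrinks), so Kiran is the only person who could newly come to control Crestway.
Kiran holds 70% of Palisade, so Kiran controls Palisade.
Palisade holds 100% of Greywick, so Kiran controls Greywick.
In Crestway, Kiran's side holds only 8%, not > 50%.
So before the transaction, Kiran does not control Crestway.
After the purchase, Kiran's direct stake in Crestway rises to 8% + 72% = 80%, and Elena's stake falls to 11%.
Kiran holds 80% of Crestway, so Kiran controls Crestway.
Kiran did not control Crestway before and does after, so the clause is triggered.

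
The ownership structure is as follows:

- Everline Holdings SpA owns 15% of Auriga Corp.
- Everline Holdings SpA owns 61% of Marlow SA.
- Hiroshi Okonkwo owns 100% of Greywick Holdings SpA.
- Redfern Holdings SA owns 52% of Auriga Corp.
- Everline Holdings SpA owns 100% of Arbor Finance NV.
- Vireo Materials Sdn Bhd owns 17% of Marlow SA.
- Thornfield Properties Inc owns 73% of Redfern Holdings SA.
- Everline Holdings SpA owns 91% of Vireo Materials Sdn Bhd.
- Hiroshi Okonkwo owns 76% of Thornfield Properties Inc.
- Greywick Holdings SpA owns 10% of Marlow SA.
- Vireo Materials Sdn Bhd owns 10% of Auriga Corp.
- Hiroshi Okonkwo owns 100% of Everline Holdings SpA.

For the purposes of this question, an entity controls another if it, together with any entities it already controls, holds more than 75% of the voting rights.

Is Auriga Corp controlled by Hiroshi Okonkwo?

Hiroshi holds 100% of Everline, so Hiroshi controls Everline.
Hiroshi holds 76% of Thornfield, so Hiroshi controls Thornfield.
Hiroshi holds 100% of Greywick, so Hiroshi controls Greywick.
Everline holds 100% of Arbor, so Hiroshi controls Arbor.
Everline holds 91% of Vireo, so Hiroshi controls Vireo.
Vireo and Everline and Greywick together hold 17% + 61% + 10% = 88% of Marlow, so Hiroshi controls Marlow.
In Auriga, Hiroshi's side holds only 10% + 15% = 25%, not > 75%.
So Hiroshi does not control Auriga.

No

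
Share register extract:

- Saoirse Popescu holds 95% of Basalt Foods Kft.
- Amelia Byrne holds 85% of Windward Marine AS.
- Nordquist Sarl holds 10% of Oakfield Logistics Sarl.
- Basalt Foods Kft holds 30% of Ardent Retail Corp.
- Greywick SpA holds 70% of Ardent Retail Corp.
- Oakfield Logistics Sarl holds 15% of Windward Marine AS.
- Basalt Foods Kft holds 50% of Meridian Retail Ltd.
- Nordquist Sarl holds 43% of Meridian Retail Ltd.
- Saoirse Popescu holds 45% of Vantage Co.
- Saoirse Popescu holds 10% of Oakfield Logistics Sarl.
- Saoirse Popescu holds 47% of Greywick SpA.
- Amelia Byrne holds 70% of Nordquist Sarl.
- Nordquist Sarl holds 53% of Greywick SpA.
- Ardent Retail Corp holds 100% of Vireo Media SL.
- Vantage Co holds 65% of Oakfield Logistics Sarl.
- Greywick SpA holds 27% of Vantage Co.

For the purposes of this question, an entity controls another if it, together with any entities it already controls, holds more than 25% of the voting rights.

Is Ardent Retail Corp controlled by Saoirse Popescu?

Saoirse holds 95% of Basalt, so Saoirse controls Basalt.
Saoirse holds 47% of Greywick, so Saoirse controls Greywick.
Greywick and Basalt together hold 70% + 30% = 100% of Ardent, so Saoirse controls Ardent.

Yes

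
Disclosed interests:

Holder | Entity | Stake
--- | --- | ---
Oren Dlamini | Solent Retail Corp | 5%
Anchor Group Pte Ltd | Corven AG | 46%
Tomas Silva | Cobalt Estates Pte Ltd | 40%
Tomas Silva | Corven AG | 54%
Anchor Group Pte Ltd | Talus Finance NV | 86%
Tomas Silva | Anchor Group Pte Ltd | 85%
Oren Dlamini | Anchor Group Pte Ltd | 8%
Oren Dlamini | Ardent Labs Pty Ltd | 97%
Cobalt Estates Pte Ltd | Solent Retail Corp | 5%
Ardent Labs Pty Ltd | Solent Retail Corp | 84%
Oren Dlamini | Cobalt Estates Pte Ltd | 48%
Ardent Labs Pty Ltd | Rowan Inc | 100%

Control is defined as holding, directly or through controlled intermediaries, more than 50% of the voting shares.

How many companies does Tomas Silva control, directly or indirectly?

Tomas holds 85% of Anchor, so Tomas controls Anchor.
Anchor holds 86% of Talus, so Tomas controls Talus.
Anchor and Tomas together hold 46% + 54% = 100% of Corven, so Tomas controls Corven.
No other company's threshold is met.
Tomas controls 3 companies.

3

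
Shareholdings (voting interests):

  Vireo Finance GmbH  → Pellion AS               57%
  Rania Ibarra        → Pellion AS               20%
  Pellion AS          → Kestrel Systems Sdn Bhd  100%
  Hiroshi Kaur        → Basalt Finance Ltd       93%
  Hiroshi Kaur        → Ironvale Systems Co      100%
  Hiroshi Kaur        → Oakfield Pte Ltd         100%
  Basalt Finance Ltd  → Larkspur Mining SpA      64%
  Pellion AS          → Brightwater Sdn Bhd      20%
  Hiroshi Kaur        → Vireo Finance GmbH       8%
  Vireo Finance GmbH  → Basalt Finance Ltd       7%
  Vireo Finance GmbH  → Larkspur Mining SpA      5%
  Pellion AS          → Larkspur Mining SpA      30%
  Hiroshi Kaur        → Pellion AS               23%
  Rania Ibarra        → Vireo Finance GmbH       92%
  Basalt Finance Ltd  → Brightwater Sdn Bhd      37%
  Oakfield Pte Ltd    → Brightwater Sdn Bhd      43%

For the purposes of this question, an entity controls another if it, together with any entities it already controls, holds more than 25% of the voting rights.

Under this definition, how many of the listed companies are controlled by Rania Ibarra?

4

Rania holds 92% of Vireo, so Rania controls Vireo.
Rania and Vireo together hold 20% + 57% = 77% of Pellion, so Rania controls Pellion.
Pellion and Vireo together hold 30% + 5% = 35% of Larkspur, so Rania controls Larkspur.
Pellion holds 100% of Kestrel, so Rania controls Kestrel.
No other company's threshold is met.
Rania controls 4 companies.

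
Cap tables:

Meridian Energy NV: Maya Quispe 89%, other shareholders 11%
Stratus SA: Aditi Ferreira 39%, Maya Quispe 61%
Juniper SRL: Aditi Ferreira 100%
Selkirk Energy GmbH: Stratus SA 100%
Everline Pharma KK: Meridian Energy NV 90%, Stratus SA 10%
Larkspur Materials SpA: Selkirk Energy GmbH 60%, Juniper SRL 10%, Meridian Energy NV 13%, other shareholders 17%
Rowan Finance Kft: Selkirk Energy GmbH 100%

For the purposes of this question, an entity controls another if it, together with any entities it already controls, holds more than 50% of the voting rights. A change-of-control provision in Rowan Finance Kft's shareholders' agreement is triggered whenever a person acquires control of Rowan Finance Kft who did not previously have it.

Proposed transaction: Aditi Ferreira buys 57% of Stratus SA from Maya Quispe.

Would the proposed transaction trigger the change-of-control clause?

The purchase adds only to Aditi's holdings (Maya's stake shrinks), so Aditi is the only person who could newly come to control Rowan.
Aditi holds 100% of Juniper, so Aditi controls Juniper.
Neither Aditi nor any entity Aditi controls holds any voting interest in Rowan.
So before the transaction, Aditi does not control Rowan.
After the purchase, Aditi's direct stake in Stratus rises to 39% + 57% = 96%, and Maya's stake falls to 4%.
Aditi holds 96% of Stratus, so Aditi controls Stratus.
Stratus holds 100% of Selkirk, so Aditi controls Selkirk.
Selkirk holds 100% of Rowan, so Aditi controls Rowan.
Aditi did not control Rowan before and does after, so the clause is triggered.

Yes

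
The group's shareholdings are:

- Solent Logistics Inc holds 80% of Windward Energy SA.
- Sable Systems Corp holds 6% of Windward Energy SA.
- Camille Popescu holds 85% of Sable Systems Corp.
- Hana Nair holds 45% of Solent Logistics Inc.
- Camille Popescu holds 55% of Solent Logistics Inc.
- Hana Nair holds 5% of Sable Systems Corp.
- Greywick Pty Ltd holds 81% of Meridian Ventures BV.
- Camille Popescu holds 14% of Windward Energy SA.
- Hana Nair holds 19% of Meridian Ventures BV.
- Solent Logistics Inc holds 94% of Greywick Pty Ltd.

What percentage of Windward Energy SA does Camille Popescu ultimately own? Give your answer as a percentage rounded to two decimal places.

Camille reaches Windward along 3 paths.
Via Solent: 55% × 80% = 44%.
Direct stake: 14% = 14%.
Via Sable: 85% × 6% = 5.1%.
Total: 44% + 14% + 5.1% = 63.1%.
Rounded: 63.10%.

63.10%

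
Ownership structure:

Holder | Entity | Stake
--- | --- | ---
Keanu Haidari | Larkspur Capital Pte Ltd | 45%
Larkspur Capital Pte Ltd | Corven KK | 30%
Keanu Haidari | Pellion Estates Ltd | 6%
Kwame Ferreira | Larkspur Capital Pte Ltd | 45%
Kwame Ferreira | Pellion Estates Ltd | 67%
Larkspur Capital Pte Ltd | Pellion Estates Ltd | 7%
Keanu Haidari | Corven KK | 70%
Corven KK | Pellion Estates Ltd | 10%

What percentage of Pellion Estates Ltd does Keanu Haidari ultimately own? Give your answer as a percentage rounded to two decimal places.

17.50%

Keanu reaches Pellion along 4 paths.
Via Larkspur: 45% × 7% = 3.15%.
Direct stake: 6% = 6%.
Via Corven: 70% × 10% = 7%.
Via Larkspur → Corven: 45% × 30% × 10% = 1.35%.
Total: 3.15% + 6% + 7% + 1.35% = 17.5%.
Rounded: 17.50%.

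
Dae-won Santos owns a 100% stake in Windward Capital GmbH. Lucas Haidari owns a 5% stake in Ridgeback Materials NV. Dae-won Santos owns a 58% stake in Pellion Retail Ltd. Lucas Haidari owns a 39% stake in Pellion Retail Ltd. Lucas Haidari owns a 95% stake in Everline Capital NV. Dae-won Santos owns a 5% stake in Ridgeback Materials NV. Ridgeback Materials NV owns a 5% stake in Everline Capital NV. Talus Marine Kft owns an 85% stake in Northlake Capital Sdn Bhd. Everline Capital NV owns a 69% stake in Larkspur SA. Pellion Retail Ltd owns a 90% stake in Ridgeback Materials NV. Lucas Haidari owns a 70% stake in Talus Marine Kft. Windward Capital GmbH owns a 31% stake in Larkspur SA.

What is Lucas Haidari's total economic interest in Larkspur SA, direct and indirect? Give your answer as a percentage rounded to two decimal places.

66.93%

Lucas reaches Larkspur along 3 paths.
Via Everline: 95% × 69% = 65.55%.
Via Pellion → Ridgeback → Everline: 39% × 90% × 5% × 69% = 1.21095%.
Via Ridgeback → Everline: 5% × 5% × 69% = 0.1725%.
Total: 65.55% + 1.21095% + 0.1725% = 66.93345%.
Rounded: 66.93%.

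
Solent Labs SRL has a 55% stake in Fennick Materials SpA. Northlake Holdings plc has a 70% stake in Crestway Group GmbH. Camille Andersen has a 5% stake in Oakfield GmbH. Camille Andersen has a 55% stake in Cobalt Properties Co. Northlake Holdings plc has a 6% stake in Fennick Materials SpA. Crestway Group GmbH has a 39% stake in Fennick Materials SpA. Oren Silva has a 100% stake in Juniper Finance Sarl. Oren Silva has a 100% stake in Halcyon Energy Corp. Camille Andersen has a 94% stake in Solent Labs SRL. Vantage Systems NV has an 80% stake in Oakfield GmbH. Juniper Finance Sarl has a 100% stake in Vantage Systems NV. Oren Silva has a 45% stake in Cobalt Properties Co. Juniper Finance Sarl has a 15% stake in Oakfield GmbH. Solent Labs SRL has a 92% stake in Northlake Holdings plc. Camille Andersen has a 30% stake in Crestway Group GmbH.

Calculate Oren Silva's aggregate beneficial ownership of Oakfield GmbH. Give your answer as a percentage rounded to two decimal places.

95.00%

Oren reaches Oakfield along 2 paths.
Via Juniper: 100% × 15% = 15%.
Via Juniper → Vantage: 100% × 100% × 80% = 80%.
Total: 15% + 80% = 95%.
Rounded: 95.00%.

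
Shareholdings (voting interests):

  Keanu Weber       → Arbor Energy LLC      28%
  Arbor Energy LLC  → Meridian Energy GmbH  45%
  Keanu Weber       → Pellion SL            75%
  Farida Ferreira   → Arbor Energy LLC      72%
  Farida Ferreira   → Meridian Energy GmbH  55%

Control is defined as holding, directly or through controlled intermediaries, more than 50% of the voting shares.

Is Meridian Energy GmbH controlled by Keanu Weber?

No

Keanu holds 75% of Pellion, so Keanu controls Pellion.
Neither Keanu nor any entity Keanu controls holds any voting interest in Meridian.
So Keanu does not control Meridian.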